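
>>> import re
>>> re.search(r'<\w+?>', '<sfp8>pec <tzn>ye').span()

(0, 6)

`search` walks the string left to right and returns the first match it finds.
The match spans [0:6] → '<sfp8>'.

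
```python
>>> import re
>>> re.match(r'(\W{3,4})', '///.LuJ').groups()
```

('///.',)

The match spans [0:4] → '///.'.
Captured: group 1 = '///.'.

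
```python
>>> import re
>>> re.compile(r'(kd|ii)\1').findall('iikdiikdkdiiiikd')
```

['kd', 'ii']

The backreference `\1` re-matches whatever the first group consumed, character for character.
Scanning left to right: at [6:10] match 'kdkd', group 1 = 'kd'; at [10:14] match 'iiii', group 1 = 'ii'.
Because there's exactly one group, `findall` drops the full match and keeps group 1 from each hit.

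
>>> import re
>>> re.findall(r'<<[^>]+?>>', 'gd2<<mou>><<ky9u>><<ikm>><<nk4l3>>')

Scanning left to right: at [3:10] → '<<mou>>'; at [10:18] → '<<ky9u>>'; at [18:25] → '<<ikm>>'; at [25:34] → '<<nk4l3>>'.
No capturing groups, so `findall` returns the 4 full match strings.

['<<mou>>', '<<ky9u>>', '<<ikm>>', '<<nk4l3>>']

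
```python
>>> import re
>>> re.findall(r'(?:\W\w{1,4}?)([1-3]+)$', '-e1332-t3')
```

The pattern matches a non-word character, then 1 to 4 of a word character (lazy) (non-capturing group); then one or more of a character in [1-3] (captured); then anchored at the end.
Matches: at [6:9] match '-t3', group 1 = '3'.
Because there's exactly one group, `findall` drops the full match and keeps group 1 from the one hit.

['3']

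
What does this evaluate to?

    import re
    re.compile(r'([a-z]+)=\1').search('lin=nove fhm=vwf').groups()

The backreference `\1` re-matches whatever the first group consumed, character for character.
`search` walks the string left to right and returns the first match it finds.
The match spans [2:5] → 'n=n'.
Captured: group 1 = 'n'.

('n',)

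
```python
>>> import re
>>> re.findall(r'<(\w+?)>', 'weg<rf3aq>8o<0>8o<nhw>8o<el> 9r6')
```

Walking the string: at [3:10] match '<rf3aq>', group 1 = 'rf3aq'; at [12:15] match '<0>', group 1 = '0'; at [17:22] match '<nhw>', group 1 = 'nhw'; at [24:28] match '<el>', group 1 = 'el'.
`findall` collects group 1 from each match (4 total).

['rf3aq', '0', 'nhw', 'el']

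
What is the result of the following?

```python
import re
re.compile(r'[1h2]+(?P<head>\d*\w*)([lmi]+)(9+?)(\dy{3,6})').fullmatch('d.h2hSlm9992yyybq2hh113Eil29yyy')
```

None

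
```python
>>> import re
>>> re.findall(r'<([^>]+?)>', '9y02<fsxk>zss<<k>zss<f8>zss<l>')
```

['fsxk', '<k', 'f8', 'l']

One capturing group, so `findall` returns just the captured substring from each match — 4 in all.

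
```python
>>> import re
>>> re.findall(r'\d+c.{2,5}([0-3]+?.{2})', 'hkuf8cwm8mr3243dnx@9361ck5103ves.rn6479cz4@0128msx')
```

['324', '3ve', '28m']

The pattern matches one or more of a digit, then a literal 'c'; then 2 to 5 of any character; then one or more of a character in [0-3] (lazy), then exactly 2 of any character (captured).
Because the quantifier is non-greedy, it stops expanding at the earliest point where the rest of the pattern can succeed.
Walking the string: at [4:14] match '8cwm8mr324', group 1 = '324'; at [19:31] match '9361ck5103ve', group 1 = '3ve'; at [35:48] match '6479cz4@0128m', group 1 = '28m'.
Because there's exactly one group, `findall` drops the full match and keeps group 1 from each hit.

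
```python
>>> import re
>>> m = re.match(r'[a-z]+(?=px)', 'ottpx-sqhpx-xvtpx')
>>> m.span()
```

(0, 3)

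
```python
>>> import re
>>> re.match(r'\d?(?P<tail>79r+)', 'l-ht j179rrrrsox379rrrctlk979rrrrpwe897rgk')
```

With `match`, the pattern is implicitly anchored at the beginning.
Here the pattern fails at index 0, so the call returns None.

None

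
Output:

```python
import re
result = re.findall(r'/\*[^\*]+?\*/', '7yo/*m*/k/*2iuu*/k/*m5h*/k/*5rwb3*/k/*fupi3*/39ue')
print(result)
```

`findall` yields the raw match text (5 of them) because the pattern has no groups.

['/*m*/', '/*2iuu*/', '/*m5h*/', '/*5rwb3*/', '/*fupi3*/']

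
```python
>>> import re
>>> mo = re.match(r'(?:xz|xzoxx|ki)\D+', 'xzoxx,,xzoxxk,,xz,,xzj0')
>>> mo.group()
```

With `match`, the pattern is implicitly anchored at the beginning.
The match spans [0:22] → 'xzoxx,,xzoxxk,,xz,,xzj'.

'xzoxx,,xzoxxk,,xz,,xzj'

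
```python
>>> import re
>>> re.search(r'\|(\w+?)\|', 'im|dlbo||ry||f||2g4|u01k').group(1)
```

'dlbo'

`search` walks the string left to right and returns the first match it finds.
The match spans [2:8] → '|dlbo|'.
Captured: group 1 = 'dlbo'.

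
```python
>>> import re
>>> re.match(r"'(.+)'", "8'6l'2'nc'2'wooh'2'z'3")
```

`re.match` only tries the pattern at the start of the string.
Here the string doesn't start with a match, so the call returns None.

None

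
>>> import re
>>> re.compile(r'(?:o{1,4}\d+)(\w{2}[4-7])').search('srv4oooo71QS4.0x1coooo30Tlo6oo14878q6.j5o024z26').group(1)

'QS4'

The match spans [4:13] → 'oooo71QS4'.
Captured: group 1 = 'QS4'.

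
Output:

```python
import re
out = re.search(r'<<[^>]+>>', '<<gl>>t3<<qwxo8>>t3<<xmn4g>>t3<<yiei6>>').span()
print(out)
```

(0, 6)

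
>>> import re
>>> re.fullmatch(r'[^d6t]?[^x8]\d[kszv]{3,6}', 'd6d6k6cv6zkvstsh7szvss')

Pattern: optionally any character except [d6t]; then any character except [x8], then a digit, then 3 to 6 of one of [kszv].
For `fullmatch`, every character of the input must be accounted for by the pattern.
Here the string isn't matched end-to-end, so the call returns None.

None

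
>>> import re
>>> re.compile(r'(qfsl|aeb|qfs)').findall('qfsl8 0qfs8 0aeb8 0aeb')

Alternation tries branches left to right and keeps the first one that lets the overall match succeed at that position.
Scanning left to right: at [0:4] match 'qfsl', group 1 = 'qfsl'; at [7:10] match 'qfs', group 1 = 'qfs'; at [13:16] match 'aeb', group 1 = 'aeb'; at [19:22] match 'aeb', group 1 = 'aeb'.
One capturing group, so `findall` returns just the captured substring from each match — 4 in all.

['qfsl', 'qfs', 'aeb', 'aeb']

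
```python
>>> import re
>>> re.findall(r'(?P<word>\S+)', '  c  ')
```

Pattern: one or more of a non-whitespace character (captured as 'word').
One capturing group, so `findall` returns just the captured substring from the one match — 1 in all.

['c']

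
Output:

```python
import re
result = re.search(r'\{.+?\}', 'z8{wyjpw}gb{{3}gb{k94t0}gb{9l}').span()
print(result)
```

(2, 9)

`search` walks the string left to right and returns the first match it finds.
The match spans [2:9] → '{wyjpw}'.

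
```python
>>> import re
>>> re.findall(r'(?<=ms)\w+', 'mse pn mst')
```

The positive lookaround only admits positions where the adjacent text matches; those characters stay outside the span.
With no groups in the pattern, `findall` gives back each whole match — 2 here.

['e', 't']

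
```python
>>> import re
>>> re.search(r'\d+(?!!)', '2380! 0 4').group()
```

`(?!…)`/`(?<!…)` only lets a position through if the neighbouring text does NOT match; no characters are consumed.
`search` walks the string left to right and returns the first match it finds.
The match spans [0:3] → '238'.

'238'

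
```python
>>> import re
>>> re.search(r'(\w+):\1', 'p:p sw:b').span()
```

(0, 3)

A backreference is literal: `\1` must see the identical characters the first group matched.
`search` walks the string left to right and returns the first match it finds.
The match spans [0:3] → 'p:p'.
Captured: group 1 = 'p'.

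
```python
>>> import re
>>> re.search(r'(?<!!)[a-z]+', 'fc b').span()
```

Because the assertion is negative and zero-width, positions next to the forbidden text are skipped.
The match spans [0:2] → 'fc'.

(0, 2)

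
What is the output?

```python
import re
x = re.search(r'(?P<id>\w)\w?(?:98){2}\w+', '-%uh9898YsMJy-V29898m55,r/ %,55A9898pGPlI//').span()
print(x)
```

(2, 13)

The pattern matches a word character (captured as 'id'); then optionally a word character, then the literal '98' repeated 2 times, then one or more of a word character.
The match spans [2:13] → 'uh9898YsMJy'.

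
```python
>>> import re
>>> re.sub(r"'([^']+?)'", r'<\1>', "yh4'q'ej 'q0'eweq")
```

'yh4<q>ej <q0>eweq'

Matches: at [3:6] → "'q'"; at [9:13] → "'q0'".
The replacement refers to a captured group, so each match is rewritten using its own captured text.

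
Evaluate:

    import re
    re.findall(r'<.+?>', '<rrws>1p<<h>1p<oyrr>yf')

A `+?`/`*?`/`{m,n}?` starts at its minimum and grows only as far as needed for what follows to match.
No capturing groups, so `findall` returns the 3 full match strings.

['<rrws>', '<<h>', '<oyrr>']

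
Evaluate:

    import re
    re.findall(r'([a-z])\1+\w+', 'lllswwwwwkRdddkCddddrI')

['l']

After group 1 captures some text, `\1` only succeeds where that same text appears again.
Because there's exactly one group, `findall` drops the full match and keeps group 1 from the one hit.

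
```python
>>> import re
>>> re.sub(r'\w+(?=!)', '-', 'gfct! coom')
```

The `(?=…)`/`(?<=…)` assertion just peeks at neighbouring text; it doesn't advance the match position.
`sub` substitutes '-' at each match site.

'-! coom'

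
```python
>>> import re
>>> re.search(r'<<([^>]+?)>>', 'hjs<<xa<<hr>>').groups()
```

The match spans [3:13] → '<<xa<<hr>>'.
Captured: group 1 = 'xa<<hr'.

('xa<<hr',)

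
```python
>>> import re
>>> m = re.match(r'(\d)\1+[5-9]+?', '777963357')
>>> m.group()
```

'7779'

`\1` is not a pattern — it's the concrete string captured by group 1, re-applied verbatim.
`re.match` only tries the pattern at the start of the string.
The match spans [0:4] → '7779'.
Captured: group 1 = '7'.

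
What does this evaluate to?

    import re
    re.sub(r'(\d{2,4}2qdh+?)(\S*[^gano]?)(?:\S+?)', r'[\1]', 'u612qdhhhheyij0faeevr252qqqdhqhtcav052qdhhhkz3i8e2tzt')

'u[612qdh]'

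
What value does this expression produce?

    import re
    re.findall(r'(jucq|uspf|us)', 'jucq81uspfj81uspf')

`|` is ordered: at each position the engine commits to the first alternative that works.
Walking the string: at [0:4] match 'jucq', group 1 = 'jucq'; at [6:10] match 'uspf', group 1 = 'uspf'; at [13:17] match 'uspf', group 1 = 'uspf'.
Because there's exactly one group, `findall` drops the full match and keeps group 1 from each hit.

['jucq', 'uspf', 'uspf']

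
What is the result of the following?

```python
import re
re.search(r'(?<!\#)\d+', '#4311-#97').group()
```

'311'

A negative assertion filters positions out without eating any characters.
Unlike `match`, `search` isn't anchored — it looks for the pattern anywhere in the string.
The match spans [2:5] → '311'.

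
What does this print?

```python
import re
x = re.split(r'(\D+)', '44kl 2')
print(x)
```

['44', 'kl ', '2']

The pattern matches one or more of a non-digit (captured).
Matches to split on: at [2:5] → 'kl '.
Because the pattern has a capturing group, `split` also inserts each captured text between the pieces.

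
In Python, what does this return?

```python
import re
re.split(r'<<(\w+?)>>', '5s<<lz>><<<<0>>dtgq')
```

Matches to split on: at [2:8] → '<<lz>>'; at [10:15] → '<<0>>'.
`re.split` interleaves the captured-group text with the surrounding fragments.

['5s', 'lz', '<<', '0', 'dtgq']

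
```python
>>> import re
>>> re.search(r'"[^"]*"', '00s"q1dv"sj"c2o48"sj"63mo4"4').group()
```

'"q1dv"'

Unlike `match`, `search` isn't anchored — it looks for the pattern anywhere in the string.
The match spans [3:9] → '"q1dv"'.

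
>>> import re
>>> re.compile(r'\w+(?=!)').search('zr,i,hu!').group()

'hu'

Lookahead/lookbehind check context without consuming it, so the matched span excludes the asserted characters.
`re.search` tries every starting position until one works.
The match spans [5:7] → 'hu'.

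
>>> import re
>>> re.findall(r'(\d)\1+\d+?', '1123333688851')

['1', '3', '8']

`\1` has to match the exact text group 1 already captured.
With a single group, `findall` returns only what that group captured — 3 items.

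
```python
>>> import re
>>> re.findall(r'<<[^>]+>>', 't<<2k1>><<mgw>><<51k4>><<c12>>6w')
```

Matches: at [1:8] → '<<2k1>>'; at [8:15] → '<<mgw>>'; at [15:23] → '<<51k4>>'; at [23:30] → '<<c12>>'.
With no groups in the pattern, `findall` gives back each whole match — 4 here.

['<<2k1>>', '<<mgw>>', '<<51k4>>', '<<c12>>']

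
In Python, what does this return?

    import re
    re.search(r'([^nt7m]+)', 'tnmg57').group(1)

'g5'

Pattern: one or more of any character except [nt7m] (captured).
`re.search` tries every starting position until one works.
The match spans [3:5] → 'g5'.
Captured: group 1 = 'g5'.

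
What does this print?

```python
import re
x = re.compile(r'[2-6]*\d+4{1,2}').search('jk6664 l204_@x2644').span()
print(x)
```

(2, 6)

The match spans [2:6] → '6664'.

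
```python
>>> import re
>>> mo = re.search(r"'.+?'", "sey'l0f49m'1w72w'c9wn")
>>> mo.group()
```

"'l0f49m'"

The match spans [3:11] → "'l0f49m'".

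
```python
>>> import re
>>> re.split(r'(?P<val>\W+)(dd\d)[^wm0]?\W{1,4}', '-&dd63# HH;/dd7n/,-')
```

Pattern: one or more of a non-word character (captured as 'val'); then the literal 'dd', then a digit (captured); then optionally any character except [wm0], then 1 to 4 of a non-word character.
Matches to split on: at [0:8] → '-&dd63# '; at [10:19] → ';/dd7n/,-'.
With a capturing group present, the delimiter's captured portion is kept in the result list.

['', '-&', 'dd6', 'HH', ';/', 'dd7', '']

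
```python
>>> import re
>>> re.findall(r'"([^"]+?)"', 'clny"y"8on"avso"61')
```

['y', 'avso']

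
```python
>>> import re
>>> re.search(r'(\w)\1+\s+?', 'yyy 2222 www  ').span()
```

(0, 4)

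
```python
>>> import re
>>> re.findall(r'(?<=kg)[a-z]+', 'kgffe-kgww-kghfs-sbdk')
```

Lookahead/lookbehind check context without consuming it, so the matched span excludes the asserted characters.
Matches: at [2:5] → 'ffe'; at [8:10] → 'ww'; at [13:16] → 'hfs'.
With no groups in the pattern, `findall` gives back each whole match — 3 here.

['ffe', 'ww', 'hfs']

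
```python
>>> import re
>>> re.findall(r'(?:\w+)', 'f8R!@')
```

['f8R']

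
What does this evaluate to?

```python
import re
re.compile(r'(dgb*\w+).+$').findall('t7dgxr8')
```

['dgxr']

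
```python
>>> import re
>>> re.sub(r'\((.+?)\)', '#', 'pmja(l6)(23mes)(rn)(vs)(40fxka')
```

'pmja####(40fxka'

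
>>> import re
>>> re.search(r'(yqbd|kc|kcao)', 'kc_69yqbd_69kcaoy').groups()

('kc',)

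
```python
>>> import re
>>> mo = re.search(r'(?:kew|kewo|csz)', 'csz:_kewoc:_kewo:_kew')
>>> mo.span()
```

(0, 3)

`re.search` scans for the first position where the pattern succeeds.
The match spans [0:3] → 'csz'.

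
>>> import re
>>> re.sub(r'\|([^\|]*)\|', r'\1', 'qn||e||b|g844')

Matches: at [2:4] → '||'; at [5:7] → '||'.
Each match is replaced using the text its own group 1 captured.

'qneb|g844'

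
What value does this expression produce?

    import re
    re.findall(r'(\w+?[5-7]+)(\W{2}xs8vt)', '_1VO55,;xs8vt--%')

[('_1VO55', ',;xs8vt')]

The pattern matches one or more of a word character (lazy), then one or more of a character in [5-7] (captured); then exactly 2 of a non-word character, then the literal 'xs8', then the literal 'vt' (captured).
Matches: at [0:13] match '_1VO55,;xs8vt', groups = ('_1VO55', ',;xs8vt').
`findall` packs the 2 group values into a tuple for every match.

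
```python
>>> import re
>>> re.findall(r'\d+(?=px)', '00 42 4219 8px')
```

['8']

Lookahead/lookbehind check context without consuming it, so the matched span excludes the asserted characters.
Matches: at [11:12] → '8'.
Since nothing is captured, `findall` lists the 1 matched substring directly.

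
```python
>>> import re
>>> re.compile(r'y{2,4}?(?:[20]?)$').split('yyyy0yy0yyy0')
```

This matches 2 to 4 of a literal 'y' (lazy); then optionally one of [20] (non-capturing group); then anchored at the end.
Matches to split on: at [8:12] → 'yyy0'.
Splitting on the pattern gives 2 pieces.

['yyyy0yy0', '']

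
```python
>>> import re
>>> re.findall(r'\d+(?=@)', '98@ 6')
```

['98']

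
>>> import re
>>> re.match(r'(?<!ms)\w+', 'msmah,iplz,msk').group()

'msmah'

`(?!…)`/`(?<!…)` only lets a position through if the neighbouring text does NOT match; no characters are consumed.
`re.match` only tries the pattern at the start of the string.
The match spans [0:5] → 'msmah'.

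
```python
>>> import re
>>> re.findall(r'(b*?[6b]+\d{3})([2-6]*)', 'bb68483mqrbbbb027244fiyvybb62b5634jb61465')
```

Pattern: zero or more of the literal 'b' (lazy), then one or more of one of [6b], then exactly 3 of a digit (captured); then zero or more of a character in [2-6] (captured).
Walking the string: at [0:7] match 'bb68483', groups = ('bb6848', '3'); at [10:20] match 'bbbb027244', groups = ('bbbb027', '244'); at [29:34] match 'b5634', groups = ('b563', '4'); at [35:41] match 'b61465', groups = ('b6146', '5').
2 groups means each result is a tuple of 2 captured strings — 4 here.

[('bb6848', '3'), ('bbbb027', '244'), ('b563', '4'), ('b6146', '5')]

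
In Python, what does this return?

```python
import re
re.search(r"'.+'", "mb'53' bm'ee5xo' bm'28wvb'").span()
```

(2, 26)

`search` walks the string left to right and returns the first match it finds.
The match spans [2:26] → "'53' bm'ee5xo' bm'28wvb'".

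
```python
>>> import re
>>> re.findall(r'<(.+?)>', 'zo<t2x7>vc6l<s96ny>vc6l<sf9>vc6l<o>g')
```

The `?` after the quantifier makes it lazy — it takes as little as possible before letting the rest of the pattern try.
Scanning left to right: at [2:8] match '<t2x7>', group 1 = 't2x7'; at [12:19] match '<s96ny>', group 1 = 's96ny'; at [23:28] match '<sf9>', group 1 = 'sf9'; at [32:35] match '<o>', group 1 = 'o'.
With a single group, `findall` returns only what that group captured — 4 items.

['t2x7', 's96ny', 'sf9', 'o']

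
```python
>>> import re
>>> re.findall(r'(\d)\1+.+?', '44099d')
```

`\1` has to match the exact text group 1 already captured.
Walking the string: at [0:3] match '440', group 1 = '4'; at [3:6] match '99d', group 1 = '9'.
One capturing group, so `findall` returns just the captured substring from each match — 2 in all.

['4', '9']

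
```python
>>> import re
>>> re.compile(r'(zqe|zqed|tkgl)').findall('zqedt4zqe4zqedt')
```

['zqe', 'zqe', 'zqe']

The regex engine tests alternatives in the order written; an earlier branch that matches wins even if a later one would match more.
Scanning left to right: at [0:3] match 'zqe', group 1 = 'zqe'; at [6:9] match 'zqe', group 1 = 'zqe'; at [10:13] match 'zqe', group 1 = 'zqe'.
With a single group, `findall` returns only what that group captured — 3 items.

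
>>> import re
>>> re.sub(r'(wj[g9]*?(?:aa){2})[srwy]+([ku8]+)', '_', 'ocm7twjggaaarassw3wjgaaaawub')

'ocm7twjggaaarassw3_b'

The pattern matches the literal 'wj', then zero or more of one of [g9] (lazy), then the literal 'aa' repeated 2 times (captured); then one or more of one of [srwy]; then one or more of one of [ku8] (captured).
Matches: at [18:27] → 'wjgaaaawu'.
`sub` substitutes '_' at each match site.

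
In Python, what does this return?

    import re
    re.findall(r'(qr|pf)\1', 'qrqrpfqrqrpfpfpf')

['qr', 'qr', 'pf']

`\1` is not a pattern — it's the concrete string captured by group 1, re-applied verbatim.
Walking the string: at [0:4] match 'qrqr', group 1 = 'qr'; at [6:10] match 'qrqr', group 1 = 'qr'; at [10:14] match 'pfpf', group 1 = 'pf'.
`findall` collects group 1 from each match (3 total).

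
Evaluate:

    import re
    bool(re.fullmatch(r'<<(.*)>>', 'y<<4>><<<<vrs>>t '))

False

`re.fullmatch` requires the pattern to consume the entire string.
Here there's no way to consume every character, so the call returns None, and `bool(None)` is False.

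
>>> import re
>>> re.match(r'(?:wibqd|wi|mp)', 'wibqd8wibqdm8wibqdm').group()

'wibqd'

Alternation tries branches left to right and keeps the first one that lets the overall match succeed at that position.
`match` is anchored at position 0; if the pattern doesn't fit there, it returns None.
The match spans [0:5] → 'wibqd'.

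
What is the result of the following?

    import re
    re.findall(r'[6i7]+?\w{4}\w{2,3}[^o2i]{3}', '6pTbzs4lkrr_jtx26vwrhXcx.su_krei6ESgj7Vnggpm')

['6pTbzs4lkrr', '6vwrhXcx.su', 'i6ESgj7Vngg']

Because the quantifier is non-greedy, it stops expanding at the earliest point where the rest of the pattern can succeed.
Since nothing is captured, `findall` lists the 3 matched substrings directly.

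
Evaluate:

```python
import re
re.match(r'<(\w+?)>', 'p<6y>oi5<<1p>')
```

None

`match` is anchored at position 0; if the pattern doesn't fit there, it returns None.
Here the string doesn't start with a match, so the call returns None.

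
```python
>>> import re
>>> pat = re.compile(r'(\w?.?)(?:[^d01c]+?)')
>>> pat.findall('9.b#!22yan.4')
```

Pattern: optionally a word character, then optionally any character (captured); then one or more of any character except [d01c] (lazy) (non-capturing group).
Because there's exactly one group, `findall` drops the full match and keeps group 1 from each hit.

['9.', '#', '22', 'an', '']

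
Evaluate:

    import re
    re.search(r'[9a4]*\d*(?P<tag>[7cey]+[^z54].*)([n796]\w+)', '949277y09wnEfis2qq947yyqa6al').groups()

The match spans [0:28] → '949277y09wnEfis2qq947yyqa6al'.
Captured: group 1 = 'y09wnEfis2qq947yyqa', group 2 = '6al'.

('y09wnEfis2qq947yyqa', '6al')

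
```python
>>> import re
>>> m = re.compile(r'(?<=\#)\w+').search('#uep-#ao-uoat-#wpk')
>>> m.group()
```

The lookaround is zero-width — it requires the adjacent text to match without consuming it, so the asserted text isn't part of the match.
Unlike `match`, `search` isn't anchored — it looks for the pattern anywhere in the string.
The match spans [1:4] → 'uep'.

'uep'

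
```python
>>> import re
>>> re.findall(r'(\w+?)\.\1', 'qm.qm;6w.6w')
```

['qm', '6w']

The backreference `\1` re-matches whatever the first group consumed, character for character.
One capturing group, so `findall` returns just the captured substring from each match — 2 in all.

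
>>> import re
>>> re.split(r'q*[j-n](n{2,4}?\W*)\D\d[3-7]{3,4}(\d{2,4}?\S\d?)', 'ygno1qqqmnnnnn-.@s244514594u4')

['ygno1qqqm', 'nnnn-.@', '1459', '4u4']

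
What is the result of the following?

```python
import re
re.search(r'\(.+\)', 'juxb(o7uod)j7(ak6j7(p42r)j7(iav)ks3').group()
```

The match spans [4:32] → '(o7uod)j7(ak6j7(p42r)j7(iav)'.

'(o7uod)j7(ak6j7(p42r)j7(iav)'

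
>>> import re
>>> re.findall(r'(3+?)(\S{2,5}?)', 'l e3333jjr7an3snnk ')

Pattern: one or more of a literal '3' (lazy) (captured); then 2 to 5 of a non-whitespace character (lazy) (captured).
Lazy quantifiers expand one character at a time until the remainder of the pattern can match.
Matches: at [3:6] match '333', groups = ('3', '33'); at [6:9] match '3jj', groups = ('3', 'jj'); at [13:16] match '3sn', groups = ('3', 'sn').
`findall` packs the 2 group values into a tuple for every match.

[('3', '33'), ('3', 'jj'), ('3', 'sn')]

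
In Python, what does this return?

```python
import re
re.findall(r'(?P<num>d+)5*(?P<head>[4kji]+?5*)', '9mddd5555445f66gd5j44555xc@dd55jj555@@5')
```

A non-greedy quantifier consumes as few characters as it can — just enough that the remainder of the pattern still matches from where it stops; whatever follows it matches normally.
With 2 capturing groups, `findall` returns a 2-tuple per match.

[('ddd', '4'), ('d', 'j'), ('dd', 'j')]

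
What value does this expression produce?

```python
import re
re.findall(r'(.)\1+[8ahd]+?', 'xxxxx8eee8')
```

['x', 'e']

After group 1 captures some text, `\1` only succeeds where that same text appears again.
One capturing group, so `findall` returns just the captured substring from each match — 2 in all.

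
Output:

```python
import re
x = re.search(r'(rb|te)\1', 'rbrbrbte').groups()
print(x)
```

('rb',)

After group 1 captures some text, `\1` only succeeds where that same text appears again.
`re.search` scans for the first position where the pattern succeeds.
The match spans [0:4] → 'rbrb'.
Captured: group 1 = 'rb'.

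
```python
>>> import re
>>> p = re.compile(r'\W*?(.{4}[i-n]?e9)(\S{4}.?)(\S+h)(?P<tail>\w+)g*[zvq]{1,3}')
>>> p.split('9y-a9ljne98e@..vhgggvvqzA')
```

['9y', 'a9ljne9', '8e@..', 'vh', 'gggvvq', 'A']

This matches zero or more of a non-word character (lazy); then exactly 4 of any character, then optionally a character in [i-n], then the literal 'e9' (captured); then exactly 4 of a non-whitespace character, then optionally any character (captured); then one or more of a non-whitespace character, then a literal 'h' (captured); then one or more of a word character (captured as 'tail'); then zero or more of a literal 'g', then 1 to 3 of one of [zvq].
Matches to split on: at [2:24] → '-a9ljne98e@..vhgggvvqz'.
The group in the pattern means `split` returns the separators' captures alongside the pieces.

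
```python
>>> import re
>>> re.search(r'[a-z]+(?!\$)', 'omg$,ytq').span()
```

(0, 2)

The negative lookahead/lookbehind blocks any match where the forbidden context is present.
`search` walks the string left to right and returns the first match it finds.
The match spans [0:2] → 'om'.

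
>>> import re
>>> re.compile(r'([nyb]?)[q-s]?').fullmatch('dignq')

None

The pattern matches optionally one of [nyb] (captured); then optionally a character in [q-s].
`re.fullmatch` is like wrapping the pattern in `^…$` (in single-line mode).
Here the pattern can't cover the whole string, so the call returns None.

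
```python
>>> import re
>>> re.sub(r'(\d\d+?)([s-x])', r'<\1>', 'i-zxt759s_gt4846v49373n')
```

'i-zxt<759>_gt<4846>49373n'

Pattern: a digit, then one or more of a digit (lazy) (captured); then a character in [s-x] (captured).
Each match is replaced using the text its own group 1 captured.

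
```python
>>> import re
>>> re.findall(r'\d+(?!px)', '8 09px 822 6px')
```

['8', '0', '822']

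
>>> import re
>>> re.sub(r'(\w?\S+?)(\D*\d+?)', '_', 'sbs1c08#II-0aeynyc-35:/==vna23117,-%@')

'______7,-%@'

Pattern: optionally a word character, then one or more of a non-whitespace character (lazy) (captured); then zero or more of a non-digit, then one or more of a digit (lazy) (captured).
The `?` after the quantifier makes it lazy — it takes as little as possible before letting the rest of the pattern try.
Matches: at [0:4] → 'sbs1'; at [4:7] → 'c08'; at [7:12] → '#II-0'; at [12:20] → 'aeynyc-3'; at [20:29] → '5:/==vna2'; ….
Each match is replaced by '_'.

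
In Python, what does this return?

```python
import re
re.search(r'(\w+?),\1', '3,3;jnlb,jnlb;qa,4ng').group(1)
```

`\1` is not a pattern — it's the concrete string captured by group 1, re-applied verbatim.
`re.search` scans for the first position where the pattern succeeds.
The match spans [0:3] → '3,3'.
Captured: group 1 = '3'.

'3'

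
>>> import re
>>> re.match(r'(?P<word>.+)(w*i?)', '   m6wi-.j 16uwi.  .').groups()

('   m6wi-.j 16uwi.  .', '')

The match spans [0:20] → '   m6wi-.j 16uwi.  .'.
Captured: group 1 = '   m6wi-.j 16uwi.  .', group 2 = ''.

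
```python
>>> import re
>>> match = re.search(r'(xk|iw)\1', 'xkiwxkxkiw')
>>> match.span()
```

The backreference `\1` re-matches whatever the first group consumed, character for character.
`re.search` tries every starting position until one works.
The match spans [4:8] → 'xkxk'.
Captured: group 1 = 'xk'.

(4, 8)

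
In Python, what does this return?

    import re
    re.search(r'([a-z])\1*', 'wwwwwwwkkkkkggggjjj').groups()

('w',)

`\1` is not a pattern — it's the concrete string captured by group 1, re-applied verbatim.
`re.search` scans for the first position where the pattern succeeds.
The match spans [0:7] → 'wwwwwww'.
Captured: group 1 = 'w'.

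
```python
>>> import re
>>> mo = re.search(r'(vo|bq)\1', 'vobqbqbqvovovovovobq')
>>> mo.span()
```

The backreference `\1` re-matches whatever the first group consumed, character for character.
`re.search` tries every starting position until one works.
The match spans [2:6] → 'bqbq'.
Captured: group 1 = 'bq'.

(2, 6)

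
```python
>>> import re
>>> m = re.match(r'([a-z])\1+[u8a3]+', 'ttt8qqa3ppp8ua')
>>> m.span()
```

(0, 4)

`re.match` won't scan ahead — the pattern has to work from the very first character.
The match spans [0:4] → 'ttt8'.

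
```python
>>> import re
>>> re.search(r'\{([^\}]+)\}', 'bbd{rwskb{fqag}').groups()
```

('rwskb{fqag',)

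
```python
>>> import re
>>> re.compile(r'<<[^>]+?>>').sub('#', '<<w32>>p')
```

'#p'

`sub` substitutes '#' at each match site.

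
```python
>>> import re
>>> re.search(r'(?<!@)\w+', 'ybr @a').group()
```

A negative assertion filters positions out without eating any characters.
`search` walks the string left to right and returns the first match it finds.
The match spans [0:3] → 'ybr'.

'ybr'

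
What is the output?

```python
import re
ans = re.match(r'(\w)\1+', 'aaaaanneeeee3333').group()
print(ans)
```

`match` is anchored at position 0; if the pattern doesn't fit there, it returns None.
The match spans [0:5] → 'aaaaa'.

aaaaa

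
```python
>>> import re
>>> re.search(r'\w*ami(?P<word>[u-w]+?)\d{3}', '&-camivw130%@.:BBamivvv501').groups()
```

('vw',)

The match spans [2:11] → 'camivw130'.
Captured: group 1 = 'vw'.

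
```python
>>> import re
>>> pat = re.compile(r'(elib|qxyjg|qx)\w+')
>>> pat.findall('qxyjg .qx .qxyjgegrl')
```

['qx', 'qxyjg']

Alternation isn't longest-match — the leftmost alternative that fits at this position is chosen.
Matches: at [0:5] match 'qxyjg', group 1 = 'qx'; at [11:20] match 'qxyjgegrl', group 1 = 'qxyjg'.
Because there's exactly one group, `findall` drops the full match and keeps group 1 from each hit.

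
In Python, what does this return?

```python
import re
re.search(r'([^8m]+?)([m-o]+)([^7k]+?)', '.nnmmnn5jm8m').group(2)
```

'nnmmnn'

This matches one or more of any character except [8m] (lazy) (captured); then one or more of a character in [m-o] (captured); then one or more of any character except [7k] (lazy) (captured).
A `+?`/`*?`/`{m,n}?` starts at its minimum and grows only as far as needed for what follows to match.
`re.search` scans for the first position where the pattern succeeds.
The match spans [0:8] → '.nnmmnn5'.
Captured: group 1 = '.', group 2 = 'nnmmnn', group 3 = '5'.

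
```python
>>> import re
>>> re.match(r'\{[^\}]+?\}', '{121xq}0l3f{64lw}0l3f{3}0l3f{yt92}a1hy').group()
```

`re.match` won't scan ahead — the pattern has to work from the very first character.
The match spans [0:7] → '{121xq}'.

'{121xq}'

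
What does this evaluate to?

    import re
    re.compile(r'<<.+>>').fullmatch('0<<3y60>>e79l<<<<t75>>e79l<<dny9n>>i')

None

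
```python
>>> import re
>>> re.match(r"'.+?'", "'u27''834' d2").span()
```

(0, 5)

`match` is anchored at position 0; if the pattern doesn't fit there, it returns None.
The match spans [0:5] → "'u27'".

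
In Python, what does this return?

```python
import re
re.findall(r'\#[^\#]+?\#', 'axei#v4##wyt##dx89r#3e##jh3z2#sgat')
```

Since nothing is captured, `findall` lists the 4 matched substrings directly.

['#v4#', '#wyt#', '#dx89r#', '#jh3z2#']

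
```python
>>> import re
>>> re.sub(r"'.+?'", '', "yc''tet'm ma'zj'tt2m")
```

'ycm matt2m'

Each match is replaced by ''.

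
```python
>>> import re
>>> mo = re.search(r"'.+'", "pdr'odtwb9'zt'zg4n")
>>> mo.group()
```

"'odtwb9'zt'"

`re.search` scans for the first position where the pattern succeeds.
The match spans [3:14] → "'odtwb9'zt'".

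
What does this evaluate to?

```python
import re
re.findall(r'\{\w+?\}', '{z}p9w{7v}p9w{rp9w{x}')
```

No capturing groups, so `findall` returns the 3 full match strings.

['{z}', '{7v}', '{x}']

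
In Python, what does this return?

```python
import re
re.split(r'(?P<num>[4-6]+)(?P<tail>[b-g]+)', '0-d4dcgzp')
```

The pattern matches one or more of a character in [4-6] (captured as 'num'); then one or more of a character in [b-g] (captured as 'tail').
With a capturing group present, the delimiter's captured portion is kept in the result list.

['0-d', '4', 'dcg', 'zp']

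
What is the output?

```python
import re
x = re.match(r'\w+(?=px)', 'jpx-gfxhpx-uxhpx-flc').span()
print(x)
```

(0, 1)

The `(?=…)`/`(?<=…)` assertion just peeks at neighbouring text; it doesn't advance the match position.
`re.match` only tries the pattern at the start of the string.
The match spans [0:1] → 'j'.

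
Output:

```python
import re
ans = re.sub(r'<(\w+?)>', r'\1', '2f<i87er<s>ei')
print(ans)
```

2f<i87ersei

Matches: at [8:11] → '<s>'.
`\1` in the replacement pulls in group 1's text for each match.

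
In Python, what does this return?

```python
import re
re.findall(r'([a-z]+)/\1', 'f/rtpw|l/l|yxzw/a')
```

`\1` has to match the exact text group 1 already captured.
With a single group, `findall` returns only what that group captured — 1 item.

['l']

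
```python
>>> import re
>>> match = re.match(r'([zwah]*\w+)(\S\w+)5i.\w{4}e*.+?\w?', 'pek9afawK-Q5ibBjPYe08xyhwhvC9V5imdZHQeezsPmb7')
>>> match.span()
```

This matches zero or more of one of [zwah], then one or more of a word character (captured); then a non-whitespace character, then one or more of a word character (captured); then the literal '5i', then any character, then exactly 4 of a word character; then zero or more of a literal 'e', then one or more of any character (lazy), then optionally a word character.
Because the quantifier is non-greedy, it stops expanding at the earliest point where the rest of the pattern can succeed.
`match` is anchored at position 0; if the pattern doesn't fit there, it returns None.
The match spans [0:41] → 'pek9afawK-Q5ibBjPYe08xyhwhvC9V5imdZHQeezs'.
Captured: group 1 = 'pek9afawK', group 2 = '-Q5ibBjPYe08xyhwhvC9V'.

(0, 41)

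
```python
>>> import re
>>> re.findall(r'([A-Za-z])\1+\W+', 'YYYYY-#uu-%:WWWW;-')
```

['Y', 'u', 'W']

`\1` is not a pattern — it's the concrete string captured by group 1, re-applied verbatim.
Matches: at [0:7] match 'YYYYY-#', group 1 = 'Y'; at [7:12] match 'uu-%:', group 1 = 'u'; at [12:18] match 'WWWW;-', group 1 = 'W'.
Because there's exactly one group, `findall` drops the full match and keeps group 1 from each hit.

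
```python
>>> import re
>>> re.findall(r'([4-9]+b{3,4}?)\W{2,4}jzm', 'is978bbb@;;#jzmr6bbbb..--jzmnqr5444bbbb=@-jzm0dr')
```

['978bbb', '6bbbb', '5444bbbb']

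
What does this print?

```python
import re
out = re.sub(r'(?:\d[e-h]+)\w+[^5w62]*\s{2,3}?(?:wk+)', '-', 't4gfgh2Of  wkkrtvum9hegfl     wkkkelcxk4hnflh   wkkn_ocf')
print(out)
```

This matches a digit, then one or more of a character in [e-h] (non-capturing group); then one or more of a word character; then zero or more of any character except [5w62], then 2 to 3 of whitespace (lazy); then a literal 'w', then one or more of a literal 'k' (non-capturing group).
Matches: at [1:14] → '4gfgh2Of  wkk'; at [19:34] → '9hegfl     wkkk'; at [39:51] → '4hnflh   wkk'.
Every occurrence is swapped for '-'.

t-rtvum-elcxk-n_ocf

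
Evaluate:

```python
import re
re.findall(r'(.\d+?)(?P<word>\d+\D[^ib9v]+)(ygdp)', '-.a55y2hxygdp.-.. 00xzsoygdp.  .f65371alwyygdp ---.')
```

[('a5', '5y2hxygdp.-.. 00xzsoygdp.  .f65371alwy', 'ygdp')]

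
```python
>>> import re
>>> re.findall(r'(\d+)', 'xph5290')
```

['5290']

This matches one or more of a digit (captured).
Walking the string: at [3:7] match '5290', group 1 = '5290'.
One capturing group, so `findall` returns just the captured substring from the one match — 1 in all.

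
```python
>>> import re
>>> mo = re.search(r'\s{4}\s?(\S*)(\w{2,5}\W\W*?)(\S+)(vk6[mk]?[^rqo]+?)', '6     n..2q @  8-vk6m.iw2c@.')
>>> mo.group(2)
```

This matches exactly 4 of whitespace, then optionally whitespace; then zero or more of a non-whitespace character (captured); then 2 to 5 of a word character, then a non-word character, then zero or more of a non-word character (lazy) (captured); then one or more of a non-whitespace character (captured); then the literal 'vk6', then optionally one of [mk], then one or more of any character except [rqo] (lazy) (captured).
`re.search` tries every starting position until one works.
The match spans [1:22] → '     n..2q @  8-vk6m.'.
Captured: group 1 = 'n..', group 2 = '2q @  ', group 3 = '8-', group 4 = 'vk6m.'.

'2q @  '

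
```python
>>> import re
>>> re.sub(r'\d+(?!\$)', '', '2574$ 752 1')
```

`(?!…)`/`(?<!…)` only lets a position through if the neighbouring text does NOT match; no characters are consumed.
Every occurrence is swapped for ''.

'4$  '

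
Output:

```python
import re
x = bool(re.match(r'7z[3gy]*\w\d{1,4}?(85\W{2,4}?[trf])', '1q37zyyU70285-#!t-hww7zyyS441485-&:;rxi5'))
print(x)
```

This matches the literal '7z', then zero or more of one of [3gy], then a word character; then 1 to 4 of a digit (lazy); then the literal '85', then 2 to 4 of a non-word character (lazy), then one of [trf] (captured).
With `match`, the pattern is implicitly anchored at the beginning.
Here the string doesn't start with a match, so the call returns None, and `bool(None)` is False.

False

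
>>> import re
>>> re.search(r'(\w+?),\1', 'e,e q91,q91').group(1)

'e'

The match spans [0:3] → 'e,e'.
Captured: group 1 = 'e'.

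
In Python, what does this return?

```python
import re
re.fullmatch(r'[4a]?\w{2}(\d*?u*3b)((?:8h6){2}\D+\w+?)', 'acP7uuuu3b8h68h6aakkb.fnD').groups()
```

The pattern matches optionally one of [4a], then exactly 2 of a word character; then zero or more of a digit (lazy), then zero or more of the literal 'u', then the literal '3b' (captured); then the literal '8h6' repeated 2 times, then one or more of a non-digit, then one or more of a word character (lazy) (captured).
`re.fullmatch` is like wrapping the pattern in `^…$` (in single-line mode).
The match spans [0:25] → 'acP7uuuu3b8h68h6aakkb.fnD'.
Captured: group 1 = '7uuuu3b', group 2 = '8h68h6aakkb.fnD'.

('7uuuu3b', '8h68h6aakkb.fnD')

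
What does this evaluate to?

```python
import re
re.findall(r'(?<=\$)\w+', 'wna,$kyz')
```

['kyz']

Because the assertion is zero-width, the text it checks is not consumed and won't appear in the result.
With no groups in the pattern, `findall` gives back each whole match — 1 here.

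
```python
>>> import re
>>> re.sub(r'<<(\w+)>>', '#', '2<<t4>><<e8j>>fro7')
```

Each match is replaced by '#'.

'2##fro7'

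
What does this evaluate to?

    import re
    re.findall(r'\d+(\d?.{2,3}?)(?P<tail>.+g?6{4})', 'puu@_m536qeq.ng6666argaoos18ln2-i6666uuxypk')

[('qe', 'q.ng6666argaoos18ln2-i6666')]

A non-greedy quantifier consumes as few characters as it can — just enough that the remainder of the pattern still matches from where it stops; whatever follows it matches normally.
Multiple groups make `findall` return tuples — one 2-tuple for the one match.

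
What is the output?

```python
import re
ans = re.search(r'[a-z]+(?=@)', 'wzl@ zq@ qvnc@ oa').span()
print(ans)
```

(0, 3)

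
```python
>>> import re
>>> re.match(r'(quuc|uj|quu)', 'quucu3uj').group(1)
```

`|` is ordered: at each position the engine commits to the first alternative that works.
With `match`, the pattern is implicitly anchored at the beginning.
The match spans [0:4] → 'quuc'.
Captured: group 1 = 'quuc'.

'quuc'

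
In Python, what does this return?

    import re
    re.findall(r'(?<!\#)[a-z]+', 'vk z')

The negative lookahead/lookbehind blocks any match where the forbidden context is present.
Scanning left to right: at [0:2] → 'vk'; at [3:4] → 'z'.
Since nothing is captured, `findall` lists the 2 matched substrings directly.

['vk', 'z']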